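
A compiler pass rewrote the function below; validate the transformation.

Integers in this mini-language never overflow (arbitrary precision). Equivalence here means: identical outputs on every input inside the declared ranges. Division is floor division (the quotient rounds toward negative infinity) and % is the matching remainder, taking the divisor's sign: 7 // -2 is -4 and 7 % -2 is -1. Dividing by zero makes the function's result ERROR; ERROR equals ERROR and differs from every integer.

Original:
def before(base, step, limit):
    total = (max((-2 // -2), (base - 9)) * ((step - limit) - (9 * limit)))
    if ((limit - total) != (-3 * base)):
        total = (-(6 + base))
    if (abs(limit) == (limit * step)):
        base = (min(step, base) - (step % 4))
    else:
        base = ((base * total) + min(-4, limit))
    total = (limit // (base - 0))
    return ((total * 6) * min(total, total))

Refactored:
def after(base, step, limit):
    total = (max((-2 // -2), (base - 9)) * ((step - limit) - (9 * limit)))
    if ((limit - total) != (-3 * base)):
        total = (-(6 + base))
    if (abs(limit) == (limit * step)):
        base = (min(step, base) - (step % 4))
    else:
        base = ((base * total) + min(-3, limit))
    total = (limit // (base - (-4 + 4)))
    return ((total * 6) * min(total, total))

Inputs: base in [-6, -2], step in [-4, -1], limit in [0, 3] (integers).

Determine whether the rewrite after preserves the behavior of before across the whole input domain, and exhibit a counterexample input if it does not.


Consider the input base=-5, step=-4, limit=2.
before: total=-24, then ((limit - total) != (-3 * base)) is true, then total=-1, then (abs(limit) == (limit * step)) is false, then base=1, then total=2, then returns 24
after: total=-24, then ((limit - total) != (-3 * base)) is true, then total=-1, then (abs(limit) == (limit * step)) is false, then base=2, then total=1, then returns 6
24 vs 6 — the two versions disagree here.
verdict: not equivalent; witness: base=-5, step=-4, limit=2


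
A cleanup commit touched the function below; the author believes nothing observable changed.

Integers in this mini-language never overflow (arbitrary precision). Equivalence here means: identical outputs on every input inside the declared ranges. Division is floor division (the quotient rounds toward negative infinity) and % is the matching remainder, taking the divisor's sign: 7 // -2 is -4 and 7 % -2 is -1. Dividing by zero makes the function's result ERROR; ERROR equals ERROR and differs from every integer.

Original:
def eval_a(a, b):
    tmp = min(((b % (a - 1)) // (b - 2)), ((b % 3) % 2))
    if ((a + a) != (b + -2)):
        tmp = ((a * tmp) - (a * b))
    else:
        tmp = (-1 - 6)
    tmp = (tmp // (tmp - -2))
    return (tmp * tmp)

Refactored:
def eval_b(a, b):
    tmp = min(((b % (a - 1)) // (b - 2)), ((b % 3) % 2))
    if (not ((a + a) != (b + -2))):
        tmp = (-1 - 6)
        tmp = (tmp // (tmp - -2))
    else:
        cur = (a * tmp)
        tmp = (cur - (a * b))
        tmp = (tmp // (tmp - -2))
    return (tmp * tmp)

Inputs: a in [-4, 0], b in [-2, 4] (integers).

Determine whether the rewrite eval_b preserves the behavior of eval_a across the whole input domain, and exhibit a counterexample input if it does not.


Reading the diff, among the changes: boolean connective usage differs, plus local variable names differ, plus constant usage differs, plus arithmetic usage differs, plus statement counts differ.
Tracing a=-1, b=0: eval_a: tmp becomes 0; next ((a + a) != (b + -2)) evaluates to false; next tmp becomes -7; next tmp becomes 1; next final value 1 | eval_b: tmp becomes 0; next (not ((a + a) != (b + -2))) evaluates to true; next tmp becomes -7; next tmp becomes 1; next final value 1 — matching result 1.
Checked all 35 inputs in the declared domain: the outputs agree on every one.
verdict: equivalent


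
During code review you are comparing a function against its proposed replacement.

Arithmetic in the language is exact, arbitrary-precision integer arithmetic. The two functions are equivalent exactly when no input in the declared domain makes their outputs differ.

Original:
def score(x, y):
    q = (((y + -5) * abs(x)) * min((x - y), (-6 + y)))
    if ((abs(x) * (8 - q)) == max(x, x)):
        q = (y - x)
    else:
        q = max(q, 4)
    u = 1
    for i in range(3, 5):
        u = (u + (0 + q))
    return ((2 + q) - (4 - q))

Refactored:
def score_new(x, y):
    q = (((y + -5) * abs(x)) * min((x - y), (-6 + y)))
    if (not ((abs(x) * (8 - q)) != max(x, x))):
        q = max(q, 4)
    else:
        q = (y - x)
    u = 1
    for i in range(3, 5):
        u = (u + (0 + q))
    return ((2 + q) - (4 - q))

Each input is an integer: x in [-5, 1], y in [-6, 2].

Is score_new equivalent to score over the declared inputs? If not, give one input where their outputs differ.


These are not equivalent — on x=-5, y=-6 the outputs split (1318 vs -4).
score: q becomes 660; next ((abs(x) * (8 - q)) == max(x, x)) evaluates to false; next q becomes 660; next u becomes 1; next at i=3:; next u becomes 661; next at i=4:; next u becomes 1321; next final value 1318
score_new: q becomes 660; next (not ((abs(x) * (8 - q)) != max(x, x))) evaluates to false; next q becomes -1; next u becomes 1; next at i=3:; next u becomes 0; next at i=4:; next u becomes -1; next final value -4
verdict: not equivalent; witness: x=-5, y=-6


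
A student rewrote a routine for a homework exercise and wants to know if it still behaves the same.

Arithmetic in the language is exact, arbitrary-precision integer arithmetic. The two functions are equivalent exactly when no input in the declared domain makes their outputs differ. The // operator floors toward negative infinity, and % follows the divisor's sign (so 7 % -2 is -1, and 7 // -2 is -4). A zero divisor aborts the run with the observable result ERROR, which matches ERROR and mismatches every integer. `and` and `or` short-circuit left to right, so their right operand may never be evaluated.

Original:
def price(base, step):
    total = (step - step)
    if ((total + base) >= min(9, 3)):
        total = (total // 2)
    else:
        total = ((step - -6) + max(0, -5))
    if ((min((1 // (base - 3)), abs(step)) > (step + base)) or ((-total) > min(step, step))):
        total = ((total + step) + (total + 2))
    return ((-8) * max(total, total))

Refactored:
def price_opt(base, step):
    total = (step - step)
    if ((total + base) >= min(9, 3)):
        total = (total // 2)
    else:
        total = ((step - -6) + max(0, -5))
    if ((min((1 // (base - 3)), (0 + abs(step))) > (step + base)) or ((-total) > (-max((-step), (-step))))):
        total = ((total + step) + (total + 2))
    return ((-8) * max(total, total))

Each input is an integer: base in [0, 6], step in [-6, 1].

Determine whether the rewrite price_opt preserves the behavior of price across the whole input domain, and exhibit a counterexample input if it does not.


Behavior is preserved: although min/max/abs usage differs; and arithmetic usage differs; and constant usage differs, the outputs never diverge.
One worked example (base=4, step=1) — price: total=0, then ((total + base) >= min(9, 3)) is true, then total=0, then ((min((1 // (base - 3)), abs(step)) > (step + base)) or ((-total) > min(step, step))) is false, then returns 0; price_opt: total=0, then ((total + base) >= min(9, 3)) is true, then total=0, then ((min((1 // (base - 3)), (0 + abs(step))) > (step + base)) or ((-total) > (-max((-step), (-step))))) is false, then returns 0; agreement on 0.
Every one of the 56 inputs gives matching results.
verdict: equivalent


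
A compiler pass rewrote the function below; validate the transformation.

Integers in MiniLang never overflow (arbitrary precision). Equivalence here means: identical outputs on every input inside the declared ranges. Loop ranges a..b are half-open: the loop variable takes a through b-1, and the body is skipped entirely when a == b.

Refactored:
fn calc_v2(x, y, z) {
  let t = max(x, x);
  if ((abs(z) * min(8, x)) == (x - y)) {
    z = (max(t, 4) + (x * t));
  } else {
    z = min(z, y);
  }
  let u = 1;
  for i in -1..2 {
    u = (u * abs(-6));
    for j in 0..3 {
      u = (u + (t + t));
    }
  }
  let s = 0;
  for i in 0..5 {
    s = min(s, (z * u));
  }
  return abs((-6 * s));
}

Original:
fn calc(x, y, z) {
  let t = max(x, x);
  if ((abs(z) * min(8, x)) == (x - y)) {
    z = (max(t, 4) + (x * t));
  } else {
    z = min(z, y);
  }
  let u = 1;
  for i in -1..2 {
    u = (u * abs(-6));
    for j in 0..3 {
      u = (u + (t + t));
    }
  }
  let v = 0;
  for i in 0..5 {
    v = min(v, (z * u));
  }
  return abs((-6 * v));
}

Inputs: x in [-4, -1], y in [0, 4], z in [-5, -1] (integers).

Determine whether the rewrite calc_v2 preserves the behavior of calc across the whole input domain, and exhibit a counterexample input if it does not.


Side by side, the visible changes include: local variable names differ.
As a probe, take x=-3, y=1, z=-5: calc runs t becomes -3; next ((abs(z) * min(8, x)) == (x - y)) evaluates to false; next z becomes -5; next u becomes 1; next at i=-1:; next u becomes 6; next at j=0:; next u becomes 0; next at j=1:; next u becomes -6; next at j=2:; next u becomes -12; next at i=0:; next u becomes -72; next at j=0:; next u becomes -78; next at j=1:; next u becomes -84; next at j=2:; next u becomes -90; next at i=1:; next u becomes -540; next at j=0:; next u becomes -546; next at j=1:; next u becomes -552; next at j=2:; next u becomes -558; next v becomes 0; next at i=0:; next v becomes 0; next at i=1:; next v becomes 0; next at i=2:; next v becomes 0; next at i=3:; next v becomes 0; next at i=4:; next v becomes 0; next final value 0; calc_v2 runs t becomes -3; next ((abs(z) * min(8, x)) == (x - y)) evaluates to false; next z becomes -5; next u becomes 1; next at i=-1:; next u becomes 6; next at j=0:; next u becomes 0; next at j=1:; next u becomes -6; next at j=2:; next u becomes -12; next at i=0:; next u becomes -72; next at j=0:; next u becomes -78; next at j=1:; next u becomes -84; next at j=2:; next u becomes -90; next at i=1:; next u becomes -540; next at j=0:; next u becomes -546; next at j=1:; next u becomes -552; next at j=2:; next u becomes -558; next s becomes 0; next at i=0:; next s becomes 0; next at i=1:; next s becomes 0; next at i=2:; next s becomes 0; next at i=3:; next s becomes 0; next at i=4:; next s becomes 0; next final value 0; both end at 0.
Checked all 100 inputs in the declared domain: the outputs agree on every one.
verdict: equivalent


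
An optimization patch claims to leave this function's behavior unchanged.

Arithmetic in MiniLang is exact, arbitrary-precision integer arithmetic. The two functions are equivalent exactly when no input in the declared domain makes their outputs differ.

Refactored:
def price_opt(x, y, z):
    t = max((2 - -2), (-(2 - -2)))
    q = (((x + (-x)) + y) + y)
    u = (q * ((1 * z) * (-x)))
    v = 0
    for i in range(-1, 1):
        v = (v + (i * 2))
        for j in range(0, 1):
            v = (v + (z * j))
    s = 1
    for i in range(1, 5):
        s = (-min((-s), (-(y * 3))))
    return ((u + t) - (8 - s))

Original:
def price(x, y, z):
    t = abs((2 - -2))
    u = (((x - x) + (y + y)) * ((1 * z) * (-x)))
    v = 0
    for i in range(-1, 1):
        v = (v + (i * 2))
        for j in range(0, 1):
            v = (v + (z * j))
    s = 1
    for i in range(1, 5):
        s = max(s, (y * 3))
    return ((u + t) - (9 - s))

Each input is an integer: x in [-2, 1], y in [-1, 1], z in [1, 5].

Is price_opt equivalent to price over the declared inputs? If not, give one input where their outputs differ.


Run the pair on x=-2, y=-1, z=1.
price: t := 4 | u := -4 | v := 0 | iter i=-1: | v := -2 | iter j=0: | v := -2 | iter i=0: | v := -2 | iter j=0: | v := -2 | s := 1 | iter i=1: | s := 1 | iter i=2: | s := 1 | iter i=3: | s := 1 | iter i=4: | s := 1 | result -8
price_opt: t := 4 | q := -2 | u := -4 | v := 0 | iter i=-1: | v := -2 | iter j=0: | v := -2 | iter i=0: | v := -2 | iter j=0: | v := -2 | s := 1 | iter i=1: | s := 1 | iter i=2: | s := 1 | iter i=3: | s := 1 | iter i=4: | s := 1 | result -7
-8 vs -7 — the two versions disagree here.
verdict: not equivalent; witness: x=-2, y=-1, z=1


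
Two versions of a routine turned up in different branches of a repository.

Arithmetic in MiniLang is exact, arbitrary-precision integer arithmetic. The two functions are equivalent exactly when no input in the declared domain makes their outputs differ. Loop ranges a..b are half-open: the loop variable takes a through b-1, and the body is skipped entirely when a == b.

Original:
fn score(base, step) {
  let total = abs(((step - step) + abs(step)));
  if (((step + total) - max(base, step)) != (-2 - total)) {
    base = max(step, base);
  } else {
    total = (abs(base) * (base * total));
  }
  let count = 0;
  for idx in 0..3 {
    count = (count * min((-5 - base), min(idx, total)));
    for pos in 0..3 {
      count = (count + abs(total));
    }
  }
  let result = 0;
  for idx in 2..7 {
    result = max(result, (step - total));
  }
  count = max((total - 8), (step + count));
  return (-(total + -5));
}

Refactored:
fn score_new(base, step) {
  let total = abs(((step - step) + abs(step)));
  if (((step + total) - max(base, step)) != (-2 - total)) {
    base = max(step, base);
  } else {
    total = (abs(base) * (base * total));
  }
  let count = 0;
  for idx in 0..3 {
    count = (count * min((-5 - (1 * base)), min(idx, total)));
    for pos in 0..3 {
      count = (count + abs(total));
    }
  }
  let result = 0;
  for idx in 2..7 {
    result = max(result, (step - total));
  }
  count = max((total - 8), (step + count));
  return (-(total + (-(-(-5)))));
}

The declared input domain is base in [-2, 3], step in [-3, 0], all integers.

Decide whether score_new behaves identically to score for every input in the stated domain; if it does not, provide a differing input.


The two versions differ — the changes include constant usage differs; arithmetic usage differs.
Spot check at base=3, step=-2 — score: total becomes 2; next (((step + total) - max(base, step)) != (-2 - total)) evaluates to true; next base becomes 3; next count becomes 0; next at idx=0:; next count becomes 0; next at pos=0:; next count becomes 2; next at pos=1:; next count becomes 4; next at pos=2:; next count becomes 6; next at idx=1:; next count becomes -48; next at pos=0:; next count becomes -46; next at pos=1:; next count becomes -44; next at pos=2:; next count becomes -42; next at idx=2:; next count becomes 336; next at pos=0:; next count becomes 338; next at pos=1:; next count becomes 340; next at pos=2:; next count becomes 342; next result becomes 0; next at idx=2:; next result becomes 0; next at idx=3:; next result becomes 0; next at idx=4:; next result becomes 0; next at idx=5:; next result becomes 0; next at idx=6:; next result becomes 0; next count becomes 340; next final value 3. score_new: total becomes 2; next (((step + total) - max(base, step)) != (-2 - total)) evaluates to true; next base becomes 3; next count becomes 0; next at idx=0:; next count becomes 0; next at pos=0:; next count becomes 2; next at pos=1:; next count becomes 4; next at pos=2:; next count becomes 6; next at idx=1:; next count becomes -48; next at pos=0:; next count becomes -46; next at pos=1:; next count becomes -44; next at pos=2:; next count becomes -42; next at idx=2:; next count becomes 336; next at pos=0:; next count becomes 338; next at pos=1:; next count becomes 340; next at pos=2:; next count becomes 342; next result becomes 0; next at idx=2:; next result becomes 0; next at idx=3:; next result becomes 0; next at idx=4:; next result becomes 0; next at idx=5:; next result becomes 0; next at idx=6:; next result becomes 0; next count becomes 340; next final value 3. Both give 3.
Across all 24 domain points the two functions coincide.
verdict: equivalent


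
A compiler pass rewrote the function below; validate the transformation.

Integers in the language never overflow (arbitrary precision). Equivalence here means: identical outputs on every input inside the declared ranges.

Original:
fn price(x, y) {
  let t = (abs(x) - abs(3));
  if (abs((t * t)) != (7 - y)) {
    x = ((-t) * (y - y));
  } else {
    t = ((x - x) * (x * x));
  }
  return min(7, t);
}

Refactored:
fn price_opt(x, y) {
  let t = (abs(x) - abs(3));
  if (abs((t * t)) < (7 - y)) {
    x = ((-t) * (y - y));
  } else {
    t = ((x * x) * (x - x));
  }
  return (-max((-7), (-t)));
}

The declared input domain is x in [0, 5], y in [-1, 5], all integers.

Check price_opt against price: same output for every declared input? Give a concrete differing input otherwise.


Consider the input x=0, y=-1.
price: t := -3 | (abs((t * t)) != (7 - y)): true | x := 0 | result -3
price_opt: t := -3 | (abs((t * t)) < (7 - y)): false | t := 0 | result 0
-3 != 0, so the rewrite changes behavior.
verdict: not equivalent; witness: x=0, y=-1


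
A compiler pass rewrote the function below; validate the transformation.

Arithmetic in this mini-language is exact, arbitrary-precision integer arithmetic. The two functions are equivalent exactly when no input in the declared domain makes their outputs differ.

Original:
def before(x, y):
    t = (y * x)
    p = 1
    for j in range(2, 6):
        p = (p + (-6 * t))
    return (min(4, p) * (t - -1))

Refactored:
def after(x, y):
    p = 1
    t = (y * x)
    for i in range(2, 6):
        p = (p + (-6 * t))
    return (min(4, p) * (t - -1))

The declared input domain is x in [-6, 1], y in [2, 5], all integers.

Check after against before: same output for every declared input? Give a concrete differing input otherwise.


The two are interchangeable: local variable names differ, and every declared input agrees.
As a probe, take x=-5, y=5: before runs t = -25; p = 1; [j=2]; p = 151; [j=3]; p = 301; [j=4]; p = 451; [j=5]; p = 601; return -96; after runs p = 1; t = -25; [i=2]; p = 151; [i=3]; p = 301; [i=4]; p = 451; [i=5]; p = 601; return -96; both end at -96.
Across all 32 domain points the two functions coincide.
verdict: equivalent


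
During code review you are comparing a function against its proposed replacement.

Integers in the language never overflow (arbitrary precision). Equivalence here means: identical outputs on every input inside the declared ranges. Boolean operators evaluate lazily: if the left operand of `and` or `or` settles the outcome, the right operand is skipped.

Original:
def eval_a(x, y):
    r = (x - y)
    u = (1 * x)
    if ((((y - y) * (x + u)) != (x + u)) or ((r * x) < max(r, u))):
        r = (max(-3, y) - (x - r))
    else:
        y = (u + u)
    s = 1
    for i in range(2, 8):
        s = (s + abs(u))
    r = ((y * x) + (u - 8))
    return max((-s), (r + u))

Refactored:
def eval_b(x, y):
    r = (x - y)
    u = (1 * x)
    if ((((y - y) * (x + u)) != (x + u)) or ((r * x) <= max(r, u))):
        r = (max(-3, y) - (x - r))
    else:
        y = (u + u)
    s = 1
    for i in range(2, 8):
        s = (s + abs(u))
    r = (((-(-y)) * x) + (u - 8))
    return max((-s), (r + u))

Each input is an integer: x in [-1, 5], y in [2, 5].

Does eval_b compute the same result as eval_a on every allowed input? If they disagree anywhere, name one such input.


The suspicious edit (`((r * x) < max(r, u))` became `((r * x) <= max(r, u))`) never changes the result for any input inside the declared domain.
As a probe, take x=3, y=4: eval_a runs r = -1; u = 3; ((((y - y) * (x + u)) != (x + u)) or ((r * x) < max(r, u))) -> true; r = 0; s = 1; [i=2]; s = 4; [i=3]; s = 7; [i=4]; s = 10; [i=5]; s = 13; [i=6]; s = 16; [i=7]; s = 19; r = 7; return 10; eval_b runs r = -1; u = 3; ((((y - y) * (x + u)) != (x + u)) or ((r * x) <= max(r, u))) -> true; r = 0; s = 1; [i=2]; s = 4; [i=3]; s = 7; [i=4]; s = 10; [i=5]; s = 13; [i=6]; s = 16; [i=7]; s = 19; r = 7; return 10; both end at 10.
Across all 28 domain points the two functions coincide.
verdict: equivalent


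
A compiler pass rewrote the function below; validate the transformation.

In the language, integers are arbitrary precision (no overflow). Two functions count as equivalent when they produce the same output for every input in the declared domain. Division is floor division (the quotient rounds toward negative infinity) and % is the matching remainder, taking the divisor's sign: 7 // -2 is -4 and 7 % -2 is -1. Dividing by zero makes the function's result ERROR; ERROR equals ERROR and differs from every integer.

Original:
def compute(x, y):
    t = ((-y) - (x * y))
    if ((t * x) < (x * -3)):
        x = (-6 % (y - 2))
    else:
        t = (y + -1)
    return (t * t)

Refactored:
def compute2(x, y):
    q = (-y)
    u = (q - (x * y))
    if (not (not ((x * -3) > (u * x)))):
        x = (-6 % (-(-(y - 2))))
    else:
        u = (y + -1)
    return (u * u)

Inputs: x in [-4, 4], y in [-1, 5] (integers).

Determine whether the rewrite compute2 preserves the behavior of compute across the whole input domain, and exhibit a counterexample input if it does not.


Reading the diff, among the changes: local variable names differ, and comparison usage differs, and boolean connective usage differs, and statement counts differ.
Tracing x=-4, y=4: compute: t = 12; ((t * x) < (x * -3)) -> true; x = 0; return 144 | compute2: q = -4; u = 12; (not (not ((x * -3) > (u * x)))) -> true; x = 0; return 144 — matching result 144.
An exhaustive pass over the 63 declared inputs shows identical outputs.
verdict: equivalent


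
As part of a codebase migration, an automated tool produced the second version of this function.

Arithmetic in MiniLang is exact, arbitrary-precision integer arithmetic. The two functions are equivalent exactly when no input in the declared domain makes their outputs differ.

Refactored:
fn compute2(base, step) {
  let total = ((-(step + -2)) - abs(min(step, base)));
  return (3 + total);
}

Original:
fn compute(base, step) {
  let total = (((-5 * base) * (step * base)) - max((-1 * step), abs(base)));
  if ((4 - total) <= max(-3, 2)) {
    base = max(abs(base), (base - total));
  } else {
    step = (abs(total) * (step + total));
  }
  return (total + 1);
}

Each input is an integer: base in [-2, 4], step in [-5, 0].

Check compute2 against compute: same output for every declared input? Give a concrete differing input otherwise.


There is a counterexample at base=-2, step=-5: 96 on one side, 5 on the other.
compute: total becomes 95; next ((4 - total) <= max(-3, 2)) evaluates to true; next base becomes 2; next final value 96
compute2: total becomes 2; next final value 5
verdict: not equivalent; witness: base=-2, step=-5


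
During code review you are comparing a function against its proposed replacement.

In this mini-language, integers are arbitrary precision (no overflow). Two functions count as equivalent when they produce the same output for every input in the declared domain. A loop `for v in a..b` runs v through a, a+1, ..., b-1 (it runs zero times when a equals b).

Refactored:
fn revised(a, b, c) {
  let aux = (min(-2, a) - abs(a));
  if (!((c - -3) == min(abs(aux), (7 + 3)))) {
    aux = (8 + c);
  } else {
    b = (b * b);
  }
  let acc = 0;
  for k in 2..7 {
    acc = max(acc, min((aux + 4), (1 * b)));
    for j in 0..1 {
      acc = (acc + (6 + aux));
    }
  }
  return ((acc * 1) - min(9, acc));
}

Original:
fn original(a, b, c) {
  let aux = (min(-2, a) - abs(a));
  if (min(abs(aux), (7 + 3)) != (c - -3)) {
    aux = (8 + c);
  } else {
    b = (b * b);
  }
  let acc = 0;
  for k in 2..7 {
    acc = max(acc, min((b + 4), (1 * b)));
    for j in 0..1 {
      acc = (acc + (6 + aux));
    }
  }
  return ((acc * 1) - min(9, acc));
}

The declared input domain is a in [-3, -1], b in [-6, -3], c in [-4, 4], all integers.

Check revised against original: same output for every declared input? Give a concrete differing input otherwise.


The rewrite breaks on a=-3, b=-6, c=3, where the results are 27 and 0.
original: aux=-6, then (min(abs(aux), (7 + 3)) != (c - -3)) is false, then b=36, then acc=0, then (k=2), then acc=36, then (j=0), then acc=36, then (k=3), then acc=36, then (j=0), then acc=36, then (k=4), then acc=36, then (j=0), then acc=36, then (k=5), then acc=36, then (j=0), then acc=36, then (k=6), then acc=36, then (j=0), then acc=36, then returns 27
revised: aux=-6, then (!((c - -3) == min(abs(aux), (7 + 3)))) is false, then b=36, then acc=0, then (k=2), then acc=0, then (j=0), then acc=0, then (k=3), then acc=0, then (j=0), then acc=0, then (k=4), then acc=0, then (j=0), then acc=0, then (k=5), then acc=0, then (j=0), then acc=0, then (k=6), then acc=0, then (j=0), then acc=0, then returns 0
verdict: not equivalent; witness: a=-3, b=-6, c=3


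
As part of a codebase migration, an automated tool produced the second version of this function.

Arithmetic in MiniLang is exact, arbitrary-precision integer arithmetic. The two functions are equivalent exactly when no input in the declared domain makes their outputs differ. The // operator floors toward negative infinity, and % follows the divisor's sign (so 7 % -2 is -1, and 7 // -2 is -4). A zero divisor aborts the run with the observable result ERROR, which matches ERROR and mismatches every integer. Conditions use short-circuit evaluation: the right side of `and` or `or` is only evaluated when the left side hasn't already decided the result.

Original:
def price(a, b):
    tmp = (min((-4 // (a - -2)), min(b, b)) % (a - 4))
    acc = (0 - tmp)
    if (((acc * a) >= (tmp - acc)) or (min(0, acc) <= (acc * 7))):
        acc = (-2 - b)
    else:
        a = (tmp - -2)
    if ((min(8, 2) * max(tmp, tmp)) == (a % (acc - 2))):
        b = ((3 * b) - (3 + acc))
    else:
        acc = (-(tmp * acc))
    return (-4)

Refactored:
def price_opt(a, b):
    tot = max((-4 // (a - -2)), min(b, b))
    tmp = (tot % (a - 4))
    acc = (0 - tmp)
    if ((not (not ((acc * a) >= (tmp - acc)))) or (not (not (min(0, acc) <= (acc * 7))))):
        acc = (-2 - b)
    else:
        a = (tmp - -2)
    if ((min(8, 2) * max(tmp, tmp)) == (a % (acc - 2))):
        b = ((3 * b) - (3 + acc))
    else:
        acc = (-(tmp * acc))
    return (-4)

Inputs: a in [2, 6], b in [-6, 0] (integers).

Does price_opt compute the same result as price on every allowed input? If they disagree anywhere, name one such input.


Try a=6, b=-4.
price: tmp = 0; acc = 0; (((acc * a) >= (tmp - acc)) or (min(0, acc) <= (acc * 7))) -> true; acc = 2; division by zero -> ERROR
price_opt: tot = -1; tmp = 1; acc = -1; ((not (not ((acc * a) >= (tmp - acc)))) or (not (not (min(0, acc) <= (acc * 7))))) -> false; a = 3; ((min(8, 2) * max(tmp, tmp)) == (a % (acc - 2))) -> false; acc = 1; return -4
ERROR vs -4 — the two versions disagree here.
verdict: not equivalent; witness: a=6, b=-4


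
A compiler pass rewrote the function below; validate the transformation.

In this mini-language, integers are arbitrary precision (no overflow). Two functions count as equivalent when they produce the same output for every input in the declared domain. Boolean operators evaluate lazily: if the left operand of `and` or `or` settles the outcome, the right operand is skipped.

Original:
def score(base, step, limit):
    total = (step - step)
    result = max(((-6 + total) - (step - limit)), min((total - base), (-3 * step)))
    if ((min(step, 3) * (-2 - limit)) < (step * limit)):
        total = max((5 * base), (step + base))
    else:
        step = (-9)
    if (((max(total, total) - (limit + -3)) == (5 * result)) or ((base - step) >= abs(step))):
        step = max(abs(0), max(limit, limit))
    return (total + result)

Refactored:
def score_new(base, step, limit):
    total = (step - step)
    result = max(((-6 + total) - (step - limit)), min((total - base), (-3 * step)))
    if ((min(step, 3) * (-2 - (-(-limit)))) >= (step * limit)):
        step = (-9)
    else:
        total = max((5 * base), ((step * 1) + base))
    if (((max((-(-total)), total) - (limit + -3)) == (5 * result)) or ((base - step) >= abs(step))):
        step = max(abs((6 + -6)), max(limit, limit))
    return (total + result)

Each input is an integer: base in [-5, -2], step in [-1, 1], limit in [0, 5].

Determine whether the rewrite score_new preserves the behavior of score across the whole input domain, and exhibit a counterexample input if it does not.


Comparing the listings, the differences include: comparison usage differs; also arithmetic usage differs; also constant usage differs.
Tracing base=-4, step=-1, limit=4: score: total := 0 | result := 3 | ((min(step, 3) * (-2 - limit)) < (step * limit)): false | step := -9 | (((max(total, total) - (limit + -3)) == (5 * result)) or ((base - step) >= abs(step))): false | result 3 | score_new: total := 0 | result := 3 | ((min(step, 3) * (-2 - (-(-limit)))) >= (step * limit)): true | step := -9 | (((max((-(-total)), total) - (limit + -3)) == (5 * result)) or ((base - step) >= abs(step))): false | result 3 — matching result 3.
Checked all 72 inputs in the declared domain: the outputs agree on every one.
verdict: equivalent


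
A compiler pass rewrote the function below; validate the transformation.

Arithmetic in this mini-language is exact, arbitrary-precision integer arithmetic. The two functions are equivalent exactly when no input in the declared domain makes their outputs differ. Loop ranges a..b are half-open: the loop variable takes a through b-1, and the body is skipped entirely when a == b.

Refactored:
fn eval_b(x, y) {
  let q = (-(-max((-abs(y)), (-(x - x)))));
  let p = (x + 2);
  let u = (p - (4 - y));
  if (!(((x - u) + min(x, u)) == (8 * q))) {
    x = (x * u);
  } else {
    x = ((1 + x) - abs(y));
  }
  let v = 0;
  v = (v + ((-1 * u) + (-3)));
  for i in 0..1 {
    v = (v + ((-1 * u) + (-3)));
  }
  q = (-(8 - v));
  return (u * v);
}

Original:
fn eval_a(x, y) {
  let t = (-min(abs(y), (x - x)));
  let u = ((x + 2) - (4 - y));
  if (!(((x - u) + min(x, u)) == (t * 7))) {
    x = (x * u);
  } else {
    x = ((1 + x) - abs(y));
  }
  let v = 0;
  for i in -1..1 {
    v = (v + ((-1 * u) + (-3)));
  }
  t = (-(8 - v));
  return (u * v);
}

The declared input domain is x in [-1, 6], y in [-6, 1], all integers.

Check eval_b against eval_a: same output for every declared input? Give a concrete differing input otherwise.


The suspicious edit (`7` became `8`) never changes the result for any input inside the declared domain.
Tracing x=0, y=-4: eval_a: t becomes 0; next u becomes -6; next (!(((x - u) + min(x, u)) == (t * 7))) evaluates to false; next x becomes -3; next v becomes 0; next at i=-1:; next v becomes 3; next at i=0:; next v becomes 6; next t becomes -2; next final value -36 | eval_b: q becomes 0; next p becomes 2; next u becomes -6; next (!(((x - u) + min(x, u)) == (8 * q))) evaluates to false; next x becomes -3; next v becomes 0; next v becomes 3; next at i=0:; next v becomes 6; next q becomes -2; next final value -36 — matching result -36.
Checked all 64 inputs in the declared domain: the outputs agree on every one.
verdict: equivalent


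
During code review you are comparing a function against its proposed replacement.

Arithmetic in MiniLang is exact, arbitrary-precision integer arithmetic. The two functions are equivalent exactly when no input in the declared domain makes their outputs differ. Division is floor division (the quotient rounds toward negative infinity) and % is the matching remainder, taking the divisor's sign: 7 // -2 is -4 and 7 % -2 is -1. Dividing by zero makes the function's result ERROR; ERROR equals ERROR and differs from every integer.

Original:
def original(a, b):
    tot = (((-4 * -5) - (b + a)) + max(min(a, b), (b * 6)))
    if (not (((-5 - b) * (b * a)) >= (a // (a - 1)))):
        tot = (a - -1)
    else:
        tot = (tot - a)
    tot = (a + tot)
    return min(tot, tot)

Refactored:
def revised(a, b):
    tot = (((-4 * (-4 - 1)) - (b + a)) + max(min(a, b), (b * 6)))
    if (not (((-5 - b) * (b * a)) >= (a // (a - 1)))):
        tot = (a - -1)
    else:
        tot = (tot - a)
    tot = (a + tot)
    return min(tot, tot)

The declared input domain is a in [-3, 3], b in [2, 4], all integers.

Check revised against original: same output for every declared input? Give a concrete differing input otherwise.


Side by side, the visible changes include: constant usage differs, plus arithmetic usage differs.
Spot check at a=-3, b=3 — original: tot := 38 | (not (((-5 - b) * (b * a)) >= (a // (a - 1)))): false | tot := 41 | tot := 38 | result 38. revised: tot := 38 | (not (((-5 - b) * (b * a)) >= (a // (a - 1)))): false | tot := 41 | tot := 38 | result 38. Both give 38.
Checked all 21 inputs in the declared domain: the outputs agree on every one.
verdict: equivalent


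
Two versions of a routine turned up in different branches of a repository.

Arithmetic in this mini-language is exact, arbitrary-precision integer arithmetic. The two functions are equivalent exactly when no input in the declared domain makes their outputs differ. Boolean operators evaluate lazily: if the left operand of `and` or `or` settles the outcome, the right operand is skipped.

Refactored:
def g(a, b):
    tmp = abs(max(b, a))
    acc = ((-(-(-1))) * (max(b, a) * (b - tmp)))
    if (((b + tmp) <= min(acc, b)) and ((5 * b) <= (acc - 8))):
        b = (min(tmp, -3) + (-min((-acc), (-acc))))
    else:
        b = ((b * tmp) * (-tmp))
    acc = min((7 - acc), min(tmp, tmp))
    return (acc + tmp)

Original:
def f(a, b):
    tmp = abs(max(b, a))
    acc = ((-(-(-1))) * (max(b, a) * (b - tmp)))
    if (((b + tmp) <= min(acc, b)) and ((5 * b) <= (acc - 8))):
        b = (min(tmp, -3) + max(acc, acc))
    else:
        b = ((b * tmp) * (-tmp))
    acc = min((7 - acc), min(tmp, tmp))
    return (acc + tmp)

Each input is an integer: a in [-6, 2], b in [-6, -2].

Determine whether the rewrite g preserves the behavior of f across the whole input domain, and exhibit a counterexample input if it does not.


The two versions differ — the changes include min/max/abs usage differs.
One worked example (a=2, b=-3) — f: tmp becomes 2; next acc becomes 10; next (((b + tmp) <= min(acc, b)) and ((5 * b) <= (acc - 8))) evaluates to false; next b becomes 12; next acc becomes -3; next final value -1; g: tmp becomes 2; next acc becomes 10; next (((b + tmp) <= min(acc, b)) and ((5 * b) <= (acc - 8))) evaluates to false; next b becomes 12; next acc becomes -3; next final value -1; agreement on -1.
Every one of the 45 inputs gives matching results.
verdict: equivalent


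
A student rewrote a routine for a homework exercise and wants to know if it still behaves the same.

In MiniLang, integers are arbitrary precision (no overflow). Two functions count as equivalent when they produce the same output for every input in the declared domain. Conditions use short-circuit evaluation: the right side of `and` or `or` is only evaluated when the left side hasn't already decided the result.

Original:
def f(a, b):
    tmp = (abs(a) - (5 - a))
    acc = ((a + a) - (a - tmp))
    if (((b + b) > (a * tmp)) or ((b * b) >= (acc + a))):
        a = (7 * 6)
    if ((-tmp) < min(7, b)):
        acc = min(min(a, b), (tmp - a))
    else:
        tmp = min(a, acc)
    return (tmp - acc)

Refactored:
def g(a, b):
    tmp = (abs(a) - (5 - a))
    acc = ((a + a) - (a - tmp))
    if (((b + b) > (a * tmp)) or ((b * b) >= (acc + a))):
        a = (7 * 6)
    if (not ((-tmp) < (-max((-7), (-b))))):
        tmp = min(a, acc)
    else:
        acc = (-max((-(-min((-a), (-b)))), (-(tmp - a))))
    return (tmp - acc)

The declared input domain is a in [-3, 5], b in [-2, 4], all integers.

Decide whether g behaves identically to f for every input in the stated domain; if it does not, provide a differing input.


Run the pair on a=4, b=-2.
f: tmp = 3; acc = 7; (((b + b) > (a * tmp)) or ((b * b) >= (acc + a))) -> false; ((-tmp) < min(7, b)) -> true; acc = -2; return 5
g: tmp = 3; acc = 7; (((b + b) > (a * tmp)) or ((b * b) >= (acc + a))) -> false; (not ((-tmp) < (-max((-7), (-b))))) -> false; acc = -1; return 4
5 vs 4 — the two versions disagree here.
verdict: not equivalent; witness: a=4, b=-2


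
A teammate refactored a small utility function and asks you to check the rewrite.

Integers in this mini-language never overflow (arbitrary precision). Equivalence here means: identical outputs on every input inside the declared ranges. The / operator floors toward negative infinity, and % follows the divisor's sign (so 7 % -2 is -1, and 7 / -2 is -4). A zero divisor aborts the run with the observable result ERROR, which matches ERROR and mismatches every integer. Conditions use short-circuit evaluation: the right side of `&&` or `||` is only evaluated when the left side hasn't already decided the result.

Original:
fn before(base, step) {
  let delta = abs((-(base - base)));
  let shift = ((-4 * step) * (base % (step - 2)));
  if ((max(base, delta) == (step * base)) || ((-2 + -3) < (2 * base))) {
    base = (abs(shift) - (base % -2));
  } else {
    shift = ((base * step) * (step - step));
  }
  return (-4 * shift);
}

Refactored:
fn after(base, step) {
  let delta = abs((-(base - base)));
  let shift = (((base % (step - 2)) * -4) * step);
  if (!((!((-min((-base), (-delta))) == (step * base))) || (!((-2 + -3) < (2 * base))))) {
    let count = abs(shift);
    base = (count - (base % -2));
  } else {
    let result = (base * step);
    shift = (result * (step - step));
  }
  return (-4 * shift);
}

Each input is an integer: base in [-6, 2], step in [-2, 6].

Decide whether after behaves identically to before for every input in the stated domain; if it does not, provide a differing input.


Try base=-2, step=-2.
before: delta becomes 0; next shift becomes -16; next ((max(base, delta) == (step * base)) || ((-2 + -3) < (2 * base))) evaluates to true; next base becomes 16; next final value 64
after: delta becomes 0; next shift becomes -16; next (!((!((-min((-base), (-delta))) == (step * base))) || (!((-2 + -3) < (2 * base))))) evaluates to false; next result becomes 4; next shift becomes 0; next final value 0
64 vs 0 — the two versions disagree here.
verdict: not equivalent; witness: base=-2, step=-2


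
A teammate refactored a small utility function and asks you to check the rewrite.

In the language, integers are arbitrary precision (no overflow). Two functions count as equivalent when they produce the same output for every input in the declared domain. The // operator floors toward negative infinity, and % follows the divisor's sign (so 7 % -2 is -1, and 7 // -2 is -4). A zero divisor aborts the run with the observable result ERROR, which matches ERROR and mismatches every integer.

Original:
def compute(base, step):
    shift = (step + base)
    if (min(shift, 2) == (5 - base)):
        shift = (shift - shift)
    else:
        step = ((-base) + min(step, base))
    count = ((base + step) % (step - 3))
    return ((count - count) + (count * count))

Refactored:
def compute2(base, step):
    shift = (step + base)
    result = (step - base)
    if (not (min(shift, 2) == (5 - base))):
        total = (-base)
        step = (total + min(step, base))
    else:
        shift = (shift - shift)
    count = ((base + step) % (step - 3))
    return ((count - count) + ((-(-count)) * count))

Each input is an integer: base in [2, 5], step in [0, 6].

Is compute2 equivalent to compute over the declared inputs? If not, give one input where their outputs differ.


Behavior is preserved: although statement counts differ; boolean connective usage differs; arithmetic usage differs; local variable names differ, the outputs never diverge.
One worked example (base=2, step=0) — compute: shift = 2; (min(shift, 2) == (5 - base)) -> false; step = -2; count = 0; return 0; compute2: shift = 2; result = -2; (not (min(shift, 2) == (5 - base))) -> true; total = -2; step = -2; count = 0; return 0; agreement on 0.
Every one of the 28 inputs gives matching results.
verdict: equivalent


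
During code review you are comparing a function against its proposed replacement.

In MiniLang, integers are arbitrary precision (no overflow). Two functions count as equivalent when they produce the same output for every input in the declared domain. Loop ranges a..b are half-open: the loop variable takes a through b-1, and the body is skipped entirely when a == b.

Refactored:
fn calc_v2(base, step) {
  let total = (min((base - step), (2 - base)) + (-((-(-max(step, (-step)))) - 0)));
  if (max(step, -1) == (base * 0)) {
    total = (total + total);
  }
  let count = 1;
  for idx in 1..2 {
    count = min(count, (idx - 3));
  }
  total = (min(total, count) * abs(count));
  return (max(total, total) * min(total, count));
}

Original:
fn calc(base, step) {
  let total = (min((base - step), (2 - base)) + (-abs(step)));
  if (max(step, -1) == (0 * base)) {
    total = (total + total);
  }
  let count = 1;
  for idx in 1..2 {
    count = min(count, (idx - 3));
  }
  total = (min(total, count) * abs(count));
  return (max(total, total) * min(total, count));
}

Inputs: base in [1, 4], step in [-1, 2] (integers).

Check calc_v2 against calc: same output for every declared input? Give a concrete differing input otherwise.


Changes here: constant usage differs, min/max/abs usage differs, arithmetic usage differs; the full 16-point sweep finds no disagreement.
verdict: equivalent
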